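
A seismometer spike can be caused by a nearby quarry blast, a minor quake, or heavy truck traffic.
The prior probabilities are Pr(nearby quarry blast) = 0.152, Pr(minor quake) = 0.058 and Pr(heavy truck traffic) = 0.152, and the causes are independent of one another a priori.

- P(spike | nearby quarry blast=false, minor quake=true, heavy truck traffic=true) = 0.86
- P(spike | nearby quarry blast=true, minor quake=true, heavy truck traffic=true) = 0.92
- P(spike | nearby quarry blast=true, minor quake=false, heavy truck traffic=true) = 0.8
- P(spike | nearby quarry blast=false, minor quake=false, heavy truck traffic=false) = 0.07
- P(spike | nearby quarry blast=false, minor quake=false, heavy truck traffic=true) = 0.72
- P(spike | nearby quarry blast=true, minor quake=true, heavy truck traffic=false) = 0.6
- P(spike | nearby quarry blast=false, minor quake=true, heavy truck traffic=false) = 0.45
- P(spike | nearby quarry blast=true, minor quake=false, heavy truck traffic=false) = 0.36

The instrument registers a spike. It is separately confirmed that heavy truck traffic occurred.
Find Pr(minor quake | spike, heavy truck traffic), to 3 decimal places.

P(spike | heavy truck traffic) = 0.72×0.848×0.942 + 0.86×0.848×0.058 + 0.8×0.152×0.942 + 0.92×0.152×0.058 = 0.575148 + 0.042298 + 0.114547 + 0.008111 = 0.740104
Restricting to configurations with minor quake present: 0.042298 + 0.008111 = 0.050409.
So P(minor quake | spike, heavy truck traffic) = 0.050409/0.740104 ≈ 0.068.

Pr(minor quake | spike, heavy truck traffic) ≈ 0.068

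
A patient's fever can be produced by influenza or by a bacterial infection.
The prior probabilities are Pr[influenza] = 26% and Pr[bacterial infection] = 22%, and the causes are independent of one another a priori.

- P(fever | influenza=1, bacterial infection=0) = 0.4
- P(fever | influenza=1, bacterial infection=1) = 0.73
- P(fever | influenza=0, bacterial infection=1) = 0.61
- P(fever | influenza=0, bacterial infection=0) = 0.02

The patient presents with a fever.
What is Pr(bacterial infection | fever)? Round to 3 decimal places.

For the numerator, keep only bacterial infection=true terms: 0.099308 + 0.041756 = 0.141064
Denominator P(fever): 0.02*0.74*0.78 + 0.61*0.74*0.22 + 0.4*0.26*0.78 + 0.73*0.26*0.22 = 0.233728
Posterior = 0.141064 / 0.233728 ≈ 0.604

Pr(bacterial infection | fever) ≈ 0.604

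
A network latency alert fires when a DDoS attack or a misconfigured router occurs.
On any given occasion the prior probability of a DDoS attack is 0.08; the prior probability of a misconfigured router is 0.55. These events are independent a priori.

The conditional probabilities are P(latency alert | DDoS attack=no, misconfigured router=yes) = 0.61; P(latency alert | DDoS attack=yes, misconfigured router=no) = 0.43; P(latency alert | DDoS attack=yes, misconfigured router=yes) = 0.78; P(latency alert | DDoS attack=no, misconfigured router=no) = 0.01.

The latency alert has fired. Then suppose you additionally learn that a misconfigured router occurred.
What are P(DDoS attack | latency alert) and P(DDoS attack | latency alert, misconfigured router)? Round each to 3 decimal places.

P(DDoS attack | latency alert) ≈ 0.137; P(DDoS attack | latency alert, misconfigured router) ≈ 0.100

Numerator (weight on configurations with DDoS attack): 0.015480 + 0.034320 = 0.049800
Normalizer over all consistent configurations: 0.01*0.92*0.45 + 0.61*0.92*0.55 + 0.43*0.08*0.45 + 0.78*0.08*0.55 = 0.362600
Posterior = 0.049800 / 0.362600 ≈ 0.137

With the extra evidence:
P(latency alert | misconfigured router) = 0.61*0.92 + 0.78*0.08 = 0.561200 + 0.062400 = 0.623600
The DDoS attack-present share is 0.78*0.08 = 0.062400.
P(DDoS attack | latency alert, misconfigured router) = 0.062400 / 0.623600 ≈ 0.100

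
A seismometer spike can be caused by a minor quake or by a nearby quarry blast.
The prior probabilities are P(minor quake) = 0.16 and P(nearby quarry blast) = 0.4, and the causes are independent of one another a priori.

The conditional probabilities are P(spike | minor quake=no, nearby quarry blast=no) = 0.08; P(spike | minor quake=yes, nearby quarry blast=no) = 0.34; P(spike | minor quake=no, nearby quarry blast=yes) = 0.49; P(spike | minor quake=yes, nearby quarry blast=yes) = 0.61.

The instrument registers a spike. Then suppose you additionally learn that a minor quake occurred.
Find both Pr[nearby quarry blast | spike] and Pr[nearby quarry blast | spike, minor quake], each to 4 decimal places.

Pr[nearby quarry blast | spike] ≈ 0.7363; Pr[nearby quarry blast | spike, minor quake] ≈ 0.5446

Enumerate the 4 (minor quake, nearby quarry blast) configurations and weight by the priors:
  P(spike) = 0.08·0.84·0.6 + 0.49·0.84·0.4 + 0.34·0.16·0.6 + 0.61·0.16·0.4
        = 0.040320 + 0.164640 + 0.032640 + 0.039040 = 0.276640
Keeping only the nearby quarry blast-present terms gives 0.203680, so
  P(nearby quarry blast | spike) = 0.203680 / 0.276640 ≈ 0.7363

Now condition on the additional information:
P(spike | minor quake) = 0.34·0.6 + 0.61·0.4 = 0.204000 + 0.244000 = 0.448000
Of this, 0.244000 comes from 0.61·0.4 (the nearby quarry blast=true cases).
P(nearby quarry blast | spike, minor quake) = 0.244000 / 0.448000 ≈ 0.5446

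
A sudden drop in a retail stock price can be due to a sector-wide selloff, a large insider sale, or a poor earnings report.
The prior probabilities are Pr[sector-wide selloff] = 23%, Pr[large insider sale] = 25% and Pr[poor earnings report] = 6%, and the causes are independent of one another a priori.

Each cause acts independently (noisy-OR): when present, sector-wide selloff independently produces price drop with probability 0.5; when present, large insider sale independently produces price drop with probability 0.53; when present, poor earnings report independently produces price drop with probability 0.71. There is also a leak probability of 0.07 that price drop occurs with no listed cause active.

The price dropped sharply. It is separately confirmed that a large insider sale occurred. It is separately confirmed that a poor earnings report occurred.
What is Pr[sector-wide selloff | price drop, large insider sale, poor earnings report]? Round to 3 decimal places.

Pr[sector-wide selloff | price drop, large insider sale, poor earnings report] ≈ 0.243

Under noisy-OR, P(price drop | causes) = 1 − (1−0.07)·∏(1−qᵢ) over the active causes.
P(price drop | large insider sale, poor earnings report) = 0.873241·0.77 + 0.93662·0.23 = 0.672396 + 0.215423 = 0.887819
Of this, 0.215423 comes from 0.93662·0.23 (the sector-wide selloff=true cases).
P(sector-wide selloff | price drop, large insider sale, poor earnings report) = 0.215423 / 0.887819 ≈ 0.243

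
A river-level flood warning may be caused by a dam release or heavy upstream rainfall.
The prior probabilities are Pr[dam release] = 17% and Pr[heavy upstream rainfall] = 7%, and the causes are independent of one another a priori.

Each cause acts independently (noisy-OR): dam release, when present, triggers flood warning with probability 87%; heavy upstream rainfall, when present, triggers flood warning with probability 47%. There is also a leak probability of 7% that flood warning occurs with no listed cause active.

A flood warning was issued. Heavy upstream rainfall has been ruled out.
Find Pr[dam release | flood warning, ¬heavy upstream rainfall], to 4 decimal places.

Pr[dam release | flood warning, ¬heavy upstream rainfall] ≈ 0.7201

Under noisy-OR, P(flood warning | causes) = 1 − (1−0.07)·∏(1−qᵢ) over the active causes.
By total probability over both values of dam release:
  P(flood warning | ¬heavy upstream rainfall) = 0.07·0.83 + 0.8791·0.17
        = 0.058100 + 0.149447 = 0.207547
Keeping only the dam release-present terms gives 0.149447, so
  P(dam release | flood warning, ¬heavy upstream rainfall) = 0.149447 / 0.207547 ≈ 0.7201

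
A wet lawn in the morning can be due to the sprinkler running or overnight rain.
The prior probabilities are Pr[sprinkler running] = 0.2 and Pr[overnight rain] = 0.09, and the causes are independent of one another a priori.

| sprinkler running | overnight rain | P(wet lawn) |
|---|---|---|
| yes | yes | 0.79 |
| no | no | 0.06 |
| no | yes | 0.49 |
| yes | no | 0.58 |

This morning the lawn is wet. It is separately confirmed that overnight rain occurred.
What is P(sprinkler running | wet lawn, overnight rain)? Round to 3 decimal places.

P(sprinkler running | wet lawn, overnight rain) ≈ 0.287

For the numerator, keep only sprinkler running=true terms: 0.79·0.2 = 0.158000
The normalizing constant is 0.49·0.8 + 0.79·0.2 = 0.550000
Posterior = 0.158000 / 0.550000 ≈ 0.287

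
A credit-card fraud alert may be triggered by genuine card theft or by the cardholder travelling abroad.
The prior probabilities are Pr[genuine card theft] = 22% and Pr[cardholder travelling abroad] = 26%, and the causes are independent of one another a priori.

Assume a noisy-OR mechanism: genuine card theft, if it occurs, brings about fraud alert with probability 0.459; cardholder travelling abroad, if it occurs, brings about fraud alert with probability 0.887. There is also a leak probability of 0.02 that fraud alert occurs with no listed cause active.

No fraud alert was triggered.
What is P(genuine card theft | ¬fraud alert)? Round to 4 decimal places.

Under noisy-OR, P(fraud alert | causes) = 1 − (1−0.02)·∏(1−qᵢ) over the active causes.
P(¬fraud alert) = 0.98*0.78*0.74 + 0.11074*0.78*0.26 + 0.53018*0.22*0.74 + 0.05991*0.22*0.26 = 0.565656 + 0.022458 + 0.086313 + 0.003427 = 0.677854
The genuine card theft-present share is 0.086313 + 0.003427 = 0.089740.
Hence the posterior is 0.089740/0.677854 ≈ 0.1324.

P(genuine card theft | ¬fraud alert) ≈ 0.1324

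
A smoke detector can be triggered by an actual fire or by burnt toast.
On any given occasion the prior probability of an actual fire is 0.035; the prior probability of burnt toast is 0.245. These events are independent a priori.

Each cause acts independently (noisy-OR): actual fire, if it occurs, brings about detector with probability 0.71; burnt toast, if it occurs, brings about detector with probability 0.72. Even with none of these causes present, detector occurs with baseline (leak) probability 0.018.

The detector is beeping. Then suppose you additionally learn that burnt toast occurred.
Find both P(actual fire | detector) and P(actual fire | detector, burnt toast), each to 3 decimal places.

P(actual fire | detector) ≈ 0.127; P(actual fire | detector, burnt toast) ≈ 0.044

Under noisy-OR, P(detector | causes) = 1 − (1−0.018)·∏(1−qᵢ) over the active causes.
P(detector) = 0.018×0.965×0.755 + 0.72504×0.965×0.245 + 0.71522×0.035×0.755 + 0.920262×0.035×0.245 = 0.013114 + 0.171418 + 0.018900 + 0.007891 = 0.211323
The actual fire-present share is 0.018900 + 0.007891 = 0.026791.
P(actual fire | detector) = 0.026791 / 0.211323 ≈ 0.127

With the extra evidence:
P(detector | burnt toast) = 0.72504*0.965 + 0.920262*0.035 = 0.699664 + 0.032209 = 0.731873
Restricting to configurations with actual fire present: 0.920262*0.035 = 0.032209.
So P(actual fire | detector, burnt toast) = 0.032209/0.731873 ≈ 0.044.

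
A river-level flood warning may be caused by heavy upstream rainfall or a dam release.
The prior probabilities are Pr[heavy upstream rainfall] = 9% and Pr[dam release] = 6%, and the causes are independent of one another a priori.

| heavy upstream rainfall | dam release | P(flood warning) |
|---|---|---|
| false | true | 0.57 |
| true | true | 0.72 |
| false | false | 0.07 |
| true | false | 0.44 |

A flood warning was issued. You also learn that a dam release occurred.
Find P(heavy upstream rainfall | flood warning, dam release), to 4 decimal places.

P(heavy upstream rainfall | flood warning, dam release) ≈ 0.1111

Weight on heavy upstream rainfall=true, given the evidence: 0.72*0.09 = 0.064800
Normalizer over all consistent configurations: 0.57*0.91 + 0.72*0.09 = 0.583500
Posterior = 0.064800 / 0.583500 ≈ 0.1111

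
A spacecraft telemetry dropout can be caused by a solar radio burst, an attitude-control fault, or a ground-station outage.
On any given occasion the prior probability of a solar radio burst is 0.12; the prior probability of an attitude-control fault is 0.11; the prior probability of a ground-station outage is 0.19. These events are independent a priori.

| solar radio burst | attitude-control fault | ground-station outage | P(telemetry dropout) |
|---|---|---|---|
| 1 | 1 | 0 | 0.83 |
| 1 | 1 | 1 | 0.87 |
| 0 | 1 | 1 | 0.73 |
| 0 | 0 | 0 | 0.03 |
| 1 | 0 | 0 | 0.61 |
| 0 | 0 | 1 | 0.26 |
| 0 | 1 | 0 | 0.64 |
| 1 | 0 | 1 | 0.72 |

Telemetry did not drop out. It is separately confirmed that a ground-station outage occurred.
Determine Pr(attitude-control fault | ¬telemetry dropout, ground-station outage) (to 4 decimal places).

Weight on attitude-control fault=true, given the evidence: 0.026136 + 0.001716 = 0.027852
Normalizer over all consistent configurations: 0.74·0.88·0.89 + 0.27·0.88·0.11 + 0.28·0.12·0.89 + 0.13·0.12·0.11 = 0.637324
P(attitude-control fault | ¬telemetry dropout, ground-station outage) = 0.027852/0.637324 ≈ 0.0437

Pr(attitude-control fault | ¬telemetry dropout, ground-station outage) ≈ 0.0437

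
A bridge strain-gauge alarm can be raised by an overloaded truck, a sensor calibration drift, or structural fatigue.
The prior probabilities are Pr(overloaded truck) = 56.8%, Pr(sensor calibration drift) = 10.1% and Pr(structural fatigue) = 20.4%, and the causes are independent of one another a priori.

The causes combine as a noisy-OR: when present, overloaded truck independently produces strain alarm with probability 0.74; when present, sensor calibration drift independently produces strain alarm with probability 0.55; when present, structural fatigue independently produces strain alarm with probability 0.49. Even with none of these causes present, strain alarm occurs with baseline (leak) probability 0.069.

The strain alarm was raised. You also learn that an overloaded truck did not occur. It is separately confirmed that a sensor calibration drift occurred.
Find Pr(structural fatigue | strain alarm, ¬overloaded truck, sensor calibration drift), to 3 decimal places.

Pr(structural fatigue | strain alarm, ¬overloaded truck, sensor calibration drift) ≈ 0.258

Under noisy-OR, P(strain alarm | causes) = 1 − (1−0.069)·∏(1−qᵢ) over the active causes.
Numerator (weight on configurations with structural fatigue): 0.786335*0.204 = 0.160412
Normalizer over all consistent configurations: 0.58105*0.796 + 0.786335*0.204 = 0.622928
P(structural fatigue | strain alarm, ¬overloaded truck, sensor calibration drift) = 0.160412/0.622928 ≈ 0.258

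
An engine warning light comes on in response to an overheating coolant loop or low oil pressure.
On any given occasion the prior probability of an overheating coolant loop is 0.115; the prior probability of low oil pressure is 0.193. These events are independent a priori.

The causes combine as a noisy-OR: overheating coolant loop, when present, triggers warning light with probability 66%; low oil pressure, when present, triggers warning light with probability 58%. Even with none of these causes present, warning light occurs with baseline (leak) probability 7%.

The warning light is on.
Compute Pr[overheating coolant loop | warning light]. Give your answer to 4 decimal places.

Pr[overheating coolant loop | warning light] ≈ 0.3493

Under noisy-OR, P(warning light | causes) = 1 − (1−0.07)·∏(1−qᵢ) over the active causes.
By total probability over the 4 (overheating coolant loop, low oil pressure) configurations:
  P(warning light) = 0.07*0.885*0.807 + 0.6094*0.885*0.193 + 0.6838*0.115*0.807 + 0.867196*0.115*0.193
        = 0.049994 + 0.104089 + 0.063460 + 0.019247 = 0.236790
Keeping only the overheating coolant loop-present terms gives 0.082707, so
  P(overheating coolant loop | warning light) = 0.082707 / 0.236790 ≈ 0.3493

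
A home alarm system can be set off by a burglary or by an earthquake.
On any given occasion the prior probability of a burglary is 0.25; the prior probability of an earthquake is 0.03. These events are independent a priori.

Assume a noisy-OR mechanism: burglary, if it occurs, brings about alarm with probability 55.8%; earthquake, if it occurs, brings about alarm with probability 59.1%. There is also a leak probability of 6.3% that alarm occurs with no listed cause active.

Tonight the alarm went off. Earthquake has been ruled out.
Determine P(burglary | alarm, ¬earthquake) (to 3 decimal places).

P(burglary | alarm, ¬earthquake) ≈ 0.756

Under noisy-OR, P(alarm | causes) = 1 − (1−0.063)·∏(1−qᵢ) over the active causes.
P(alarm | ¬earthquake) = 0.063×0.75 + 0.585846×0.25 = 0.047250 + 0.146461 = 0.193711
Restricting to configurations with burglary present: 0.585846×0.25 = 0.146461.
So P(burglary | alarm, ¬earthquake) = 0.146461/0.193711 ≈ 0.756.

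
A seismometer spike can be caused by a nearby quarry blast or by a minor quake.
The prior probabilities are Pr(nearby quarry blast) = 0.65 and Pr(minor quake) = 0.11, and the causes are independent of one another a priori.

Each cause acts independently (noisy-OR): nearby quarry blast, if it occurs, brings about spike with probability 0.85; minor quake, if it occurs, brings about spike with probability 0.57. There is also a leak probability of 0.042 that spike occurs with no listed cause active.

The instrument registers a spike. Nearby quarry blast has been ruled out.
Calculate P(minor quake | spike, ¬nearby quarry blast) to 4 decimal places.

P(minor quake | spike, ¬nearby quarry blast) ≈ 0.6338

Under noisy-OR, P(spike | causes) = 1 − (1−0.042)·∏(1−qᵢ) over the active causes.
By total probability over both values of minor quake:
  P(spike | ¬nearby quarry blast) = 0.042×0.89 + 0.58806×0.11
        = 0.037380 + 0.064687 = 0.102067
The terms with minor quake present sum to 0.064687, so
  P(minor quake | spike, ¬nearby quarry blast) = 0.064687 / 0.102067 ≈ 0.6338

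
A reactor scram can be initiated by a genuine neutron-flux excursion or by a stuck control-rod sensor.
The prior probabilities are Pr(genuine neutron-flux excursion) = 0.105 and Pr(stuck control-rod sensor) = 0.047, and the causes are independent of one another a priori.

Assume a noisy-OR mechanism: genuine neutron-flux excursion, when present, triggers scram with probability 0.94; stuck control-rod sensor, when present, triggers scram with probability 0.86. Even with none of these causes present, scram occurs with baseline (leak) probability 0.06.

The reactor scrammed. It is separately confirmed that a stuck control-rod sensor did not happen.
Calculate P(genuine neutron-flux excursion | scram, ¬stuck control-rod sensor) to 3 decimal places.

Under noisy-OR, P(scram | causes) = 1 − (1−0.06)·∏(1−qᵢ) over the active causes.
P(scram | ¬stuck control-rod sensor) = 0.06·0.895 + 0.9436·0.105 = 0.053700 + 0.099078 = 0.152778
Of this, 0.099078 comes from 0.9436·0.105 (the genuine neutron-flux excursion=true cases).
So P(genuine neutron-flux excursion | scram, ¬stuck control-rod sensor) = 0.099078/0.152778 ≈ 0.649.

P(genuine neutron-flux excursion | scram, ¬stuck control-rod sensor) ≈ 0.649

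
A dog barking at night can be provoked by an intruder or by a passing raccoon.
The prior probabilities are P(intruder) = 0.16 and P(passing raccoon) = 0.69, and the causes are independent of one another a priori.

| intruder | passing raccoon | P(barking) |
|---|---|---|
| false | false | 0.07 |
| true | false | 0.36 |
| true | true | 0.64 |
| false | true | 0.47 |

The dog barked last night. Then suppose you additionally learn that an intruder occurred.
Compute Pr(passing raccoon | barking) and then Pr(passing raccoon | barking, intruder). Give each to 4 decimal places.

P(barking) = 0.07×0.84×0.31 + 0.47×0.84×0.69 + 0.36×0.16×0.31 + 0.64×0.16×0.69 = 0.018228 + 0.272412 + 0.017856 + 0.070656 = 0.379152
Restricting to configurations with passing raccoon present: 0.272412 + 0.070656 = 0.343068.
P(passing raccoon | barking) = 0.343068 / 0.379152 ≈ 0.9048

Now condition on the additional information:
By total probability over both values of passing raccoon:
  P(barking | intruder) = 0.36·0.31 + 0.64·0.69
        = 0.111600 + 0.441600 = 0.553200
Keeping only the passing raccoon-present terms gives 0.441600, so
  P(passing raccoon | barking, intruder) = 0.441600 / 0.553200 ≈ 0.7983

Pr(passing raccoon | barking) ≈ 0.9048; Pr(passing raccoon | barking, intruder) ≈ 0.7983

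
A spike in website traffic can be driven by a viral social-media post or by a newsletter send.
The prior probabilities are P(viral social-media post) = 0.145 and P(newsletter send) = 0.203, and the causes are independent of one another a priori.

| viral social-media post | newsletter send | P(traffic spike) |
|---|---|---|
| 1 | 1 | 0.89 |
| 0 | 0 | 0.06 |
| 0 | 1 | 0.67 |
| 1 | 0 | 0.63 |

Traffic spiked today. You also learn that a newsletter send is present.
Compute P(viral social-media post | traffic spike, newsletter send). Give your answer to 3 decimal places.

P(traffic spike | newsletter send) = 0.67*0.855 + 0.89*0.145 = 0.572850 + 0.129050 = 0.701900
The viral social-media post-present share is 0.89*0.145 = 0.129050.
So P(viral social-media post | traffic spike, newsletter send) = 0.129050/0.701900 ≈ 0.184.

P(viral social-media post | traffic spike, newsletter send) ≈ 0.184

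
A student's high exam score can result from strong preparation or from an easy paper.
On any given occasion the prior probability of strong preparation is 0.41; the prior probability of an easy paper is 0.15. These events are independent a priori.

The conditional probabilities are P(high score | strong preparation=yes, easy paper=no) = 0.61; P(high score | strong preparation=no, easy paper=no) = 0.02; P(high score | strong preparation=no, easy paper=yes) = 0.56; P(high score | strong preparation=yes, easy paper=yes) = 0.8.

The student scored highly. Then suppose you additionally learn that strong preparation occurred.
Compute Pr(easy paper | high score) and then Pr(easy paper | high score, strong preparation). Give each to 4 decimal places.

Pr(easy paper | high score) ≈ 0.3073; Pr(easy paper | high score, strong preparation) ≈ 0.1879

Weight on easy paper=true, given the evidence: 0.049560 + 0.049200 = 0.098760
The normalizing constant is 0.02·0.59·0.85 + 0.56·0.59·0.15 + 0.61·0.41·0.85 + 0.8·0.41·0.15 = 0.321375
P(easy paper | high score) = 0.098760/0.321375 ≈ 0.3073

Now also conditioning on strong preparation=true:
P(high score | strong preparation) = 0.61*0.85 + 0.8*0.15 = 0.518500 + 0.120000 = 0.638500
Of this, 0.120000 comes from 0.8*0.15 (the easy paper=true cases).
Hence the posterior is 0.120000/0.638500 ≈ 0.1879.
Conditioning on strong preparation lowers the posterior on easy paper: the classic explaining-away effect in a common-effect structure.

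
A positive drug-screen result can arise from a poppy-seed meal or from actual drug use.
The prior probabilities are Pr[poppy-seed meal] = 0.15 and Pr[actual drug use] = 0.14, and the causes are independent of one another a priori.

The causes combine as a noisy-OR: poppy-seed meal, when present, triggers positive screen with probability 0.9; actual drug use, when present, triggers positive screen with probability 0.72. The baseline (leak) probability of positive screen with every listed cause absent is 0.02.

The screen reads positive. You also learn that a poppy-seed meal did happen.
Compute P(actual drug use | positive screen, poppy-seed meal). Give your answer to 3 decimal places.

P(actual drug use | positive screen, poppy-seed meal) ≈ 0.149

Under noisy-OR, P(positive screen | causes) = 1 − (1−0.02)·∏(1−qᵢ) over the active causes.
For the numerator, keep only actual drug use=true terms: 0.97256×0.14 = 0.136158
Normalizer over all consistent configurations: 0.902×0.86 + 0.97256×0.14 = 0.911878
Posterior = 0.136158 / 0.911878 ≈ 0.149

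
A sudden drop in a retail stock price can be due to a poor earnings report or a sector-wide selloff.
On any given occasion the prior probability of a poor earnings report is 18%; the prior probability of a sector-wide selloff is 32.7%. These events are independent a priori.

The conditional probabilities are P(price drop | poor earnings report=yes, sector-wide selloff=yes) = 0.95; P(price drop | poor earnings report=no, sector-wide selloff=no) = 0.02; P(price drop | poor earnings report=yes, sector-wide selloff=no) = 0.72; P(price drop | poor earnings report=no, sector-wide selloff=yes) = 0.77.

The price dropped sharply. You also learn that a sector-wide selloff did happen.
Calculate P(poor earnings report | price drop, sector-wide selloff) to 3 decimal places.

P(poor earnings report | price drop, sector-wide selloff) ≈ 0.213

P(price drop | sector-wide selloff) = 0.77×0.82 + 0.95×0.18 = 0.631400 + 0.171000 = 0.802400
Restricting to configurations with poor earnings report present: 0.95×0.18 = 0.171000.
Hence the posterior is 0.171000/0.802400 ≈ 0.213.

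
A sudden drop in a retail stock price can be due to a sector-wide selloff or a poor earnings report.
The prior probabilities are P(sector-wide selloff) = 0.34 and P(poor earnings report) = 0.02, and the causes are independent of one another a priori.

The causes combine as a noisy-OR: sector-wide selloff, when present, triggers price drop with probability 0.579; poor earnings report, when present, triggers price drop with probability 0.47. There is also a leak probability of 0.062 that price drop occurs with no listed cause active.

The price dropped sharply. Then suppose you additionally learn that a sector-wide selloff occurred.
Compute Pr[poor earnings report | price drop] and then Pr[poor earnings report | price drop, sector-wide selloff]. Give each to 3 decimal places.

Under noisy-OR, P(price drop | causes) = 1 − (1−0.062)·∏(1−qᵢ) over the active causes.
P(price drop) = 0.062·0.66·0.98 + 0.50286·0.66·0.02 + 0.605102·0.34·0.98 + 0.790704·0.34·0.02 = 0.040102 + 0.006638 + 0.201620 + 0.005377 = 0.253737
Restricting to configurations with poor earnings report present: 0.006638 + 0.005377 = 0.012015.
Hence the posterior is 0.012015/0.253737 ≈ 0.047.

Now also conditioning on sector-wide selloff=true:
Enumerate both values of poor earnings report and weight by the priors:
  P(price drop | sector-wide selloff) = 0.605102*0.98 + 0.790704*0.02
        = 0.593000 + 0.015814 = 0.608814
Configurations with poor earnings report contribute 0.015814, so
  P(poor earnings report | price drop, sector-wide selloff) = 0.015814 / 0.608814 ≈ 0.026

Pr[poor earnings report | price drop] ≈ 0.047; Pr[poor earnings report | price drop, sector-wide selloff] ≈ 0.026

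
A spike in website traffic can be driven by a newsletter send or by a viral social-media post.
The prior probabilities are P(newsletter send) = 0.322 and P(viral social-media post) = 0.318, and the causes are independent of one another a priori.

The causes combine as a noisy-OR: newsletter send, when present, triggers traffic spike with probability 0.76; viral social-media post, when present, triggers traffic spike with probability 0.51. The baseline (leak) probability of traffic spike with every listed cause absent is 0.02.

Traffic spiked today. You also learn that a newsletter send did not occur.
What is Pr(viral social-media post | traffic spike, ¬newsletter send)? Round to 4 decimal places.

Under noisy-OR, P(traffic spike | causes) = 1 − (1−0.02)·∏(1−qᵢ) over the active causes.
P(traffic spike | ¬newsletter send) = 0.02×0.682 + 0.5198×0.318 = 0.013640 + 0.165296 = 0.178936
Of this, 0.165296 comes from 0.5198×0.318 (the viral social-media post=true cases).
P(viral social-media post | traffic spike, ¬newsletter send) = 0.165296 / 0.178936 ≈ 0.9238

Pr(viral social-media post | traffic spike, ¬newsletter send) ≈ 0.9238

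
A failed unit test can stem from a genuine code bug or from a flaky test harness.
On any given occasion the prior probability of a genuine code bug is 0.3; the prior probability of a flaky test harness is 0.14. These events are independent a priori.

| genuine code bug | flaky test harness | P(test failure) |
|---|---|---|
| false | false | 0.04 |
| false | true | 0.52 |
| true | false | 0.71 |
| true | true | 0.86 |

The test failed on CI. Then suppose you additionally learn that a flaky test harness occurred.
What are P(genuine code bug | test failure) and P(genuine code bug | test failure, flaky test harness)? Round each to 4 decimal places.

Numerator (weight on configurations with genuine code bug): 0.183180 + 0.036120 = 0.219300
Normalizer over all consistent configurations: 0.04*0.7*0.86 + 0.52*0.7*0.14 + 0.71*0.3*0.86 + 0.86*0.3*0.14 = 0.294340
P(genuine code bug | test failure) = 0.219300/0.294340 ≈ 0.7451

With the extra evidence:
By total probability over both values of genuine code bug:
  P(test failure | flaky test harness) = 0.52·0.7 + 0.86·0.3
        = 0.364000 + 0.258000 = 0.622000
Configurations with genuine code bug contribute 0.258000, so
  P(genuine code bug | test failure, flaky test harness) = 0.258000 / 0.622000 ≈ 0.4148

P(genuine code bug | test failure) ≈ 0.7451; P(genuine code bug | test failure, flaky test harness) ≈ 0.4148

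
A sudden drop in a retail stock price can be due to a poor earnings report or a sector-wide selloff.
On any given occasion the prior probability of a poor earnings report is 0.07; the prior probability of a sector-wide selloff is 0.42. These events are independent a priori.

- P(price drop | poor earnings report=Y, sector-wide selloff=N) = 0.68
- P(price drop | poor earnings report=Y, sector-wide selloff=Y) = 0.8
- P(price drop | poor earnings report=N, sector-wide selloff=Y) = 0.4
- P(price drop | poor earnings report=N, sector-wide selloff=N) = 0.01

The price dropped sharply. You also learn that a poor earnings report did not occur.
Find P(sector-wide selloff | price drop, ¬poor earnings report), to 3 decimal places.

Sum P(price drop|·) weighted by the priors over both values of sector-wide selloff:
  P(price drop | ¬poor earnings report) = 0.01*0.58 + 0.4*0.42
        = 0.005800 + 0.168000 = 0.173800
The terms with sector-wide selloff present sum to 0.168000, so
  P(sector-wide selloff | price drop, ¬poor earnings report) = 0.168000 / 0.173800 ≈ 0.967

P(sector-wide selloff | price drop, ¬poor earnings report) ≈ 0.967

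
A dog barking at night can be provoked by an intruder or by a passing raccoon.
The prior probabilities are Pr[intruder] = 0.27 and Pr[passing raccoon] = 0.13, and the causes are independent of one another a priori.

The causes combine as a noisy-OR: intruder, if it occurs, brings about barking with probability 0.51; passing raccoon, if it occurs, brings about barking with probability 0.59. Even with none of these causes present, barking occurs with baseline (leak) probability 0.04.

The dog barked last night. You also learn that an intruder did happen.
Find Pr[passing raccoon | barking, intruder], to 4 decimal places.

Pr[passing raccoon | barking, intruder] ≈ 0.1855

Under noisy-OR, P(barking | causes) = 1 − (1−0.04)·∏(1−qᵢ) over the active causes.
For the numerator, keep only passing raccoon=true terms: 0.807136·0.13 = 0.104928
The normalizing constant is 0.5296·0.87 + 0.807136·0.13 = 0.565680
P(passing raccoon | barking, intruder) = 0.104928/0.565680 ≈ 0.1855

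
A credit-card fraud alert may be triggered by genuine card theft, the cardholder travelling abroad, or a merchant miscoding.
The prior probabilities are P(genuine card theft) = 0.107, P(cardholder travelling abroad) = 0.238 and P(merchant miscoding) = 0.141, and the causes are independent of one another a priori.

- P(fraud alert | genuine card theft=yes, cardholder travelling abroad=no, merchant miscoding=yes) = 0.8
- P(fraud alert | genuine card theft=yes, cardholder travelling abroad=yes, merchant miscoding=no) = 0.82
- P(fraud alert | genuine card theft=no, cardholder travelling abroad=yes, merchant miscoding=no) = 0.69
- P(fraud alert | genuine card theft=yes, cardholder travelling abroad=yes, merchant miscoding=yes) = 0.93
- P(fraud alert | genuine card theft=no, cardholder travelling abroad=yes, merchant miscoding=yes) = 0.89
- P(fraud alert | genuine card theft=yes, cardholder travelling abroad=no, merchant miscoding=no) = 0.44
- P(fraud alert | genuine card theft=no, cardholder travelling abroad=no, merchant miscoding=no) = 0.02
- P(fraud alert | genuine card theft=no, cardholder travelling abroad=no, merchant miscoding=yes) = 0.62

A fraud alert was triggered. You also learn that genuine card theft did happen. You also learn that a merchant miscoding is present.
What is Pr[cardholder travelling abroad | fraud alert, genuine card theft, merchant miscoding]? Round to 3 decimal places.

P(fraud alert | genuine card theft, merchant miscoding) = 0.8·0.762 + 0.93·0.238 = 0.609600 + 0.221340 = 0.830940
The cardholder travelling abroad-present share is 0.93·0.238 = 0.221340.
Hence the posterior is 0.221340/0.830940 ≈ 0.266.

Pr[cardholder travelling abroad | fraud alert, genuine card theft, merchant miscoding] ≈ 0.266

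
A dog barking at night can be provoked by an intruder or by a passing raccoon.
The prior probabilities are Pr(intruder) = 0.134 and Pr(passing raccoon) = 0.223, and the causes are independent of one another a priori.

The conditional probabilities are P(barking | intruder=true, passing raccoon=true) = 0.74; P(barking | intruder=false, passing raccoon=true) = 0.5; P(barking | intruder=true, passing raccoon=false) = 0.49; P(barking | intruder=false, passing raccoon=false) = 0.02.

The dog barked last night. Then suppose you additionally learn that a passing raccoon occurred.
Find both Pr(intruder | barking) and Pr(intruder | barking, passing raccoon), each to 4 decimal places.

Pr(intruder | barking) ≈ 0.3993; Pr(intruder | barking, passing raccoon) ≈ 0.1863

By total probability over the 4 (intruder, passing raccoon) configurations:
  P(barking) = 0.02·0.866·0.777 + 0.5·0.866·0.223 + 0.49·0.134·0.777 + 0.74·0.134·0.223
        = 0.013458 + 0.096559 + 0.051018 + 0.022113 = 0.183148
Configurations with intruder contribute 0.073131, so
  P(intruder | barking) = 0.073131 / 0.183148 ≈ 0.3993

Now also conditioning on passing raccoon=true:
For the numerator, keep only intruder=true terms: 0.74×0.134 = 0.099160
Denominator P(barking | passing raccoon): 0.5×0.866 + 0.74×0.134 = 0.532160
Posterior = 0.099160 / 0.532160 ≈ 0.1863
Conditioning on passing raccoon lowers the posterior on intruder: the classic explaining-away effect in a common-effect structure.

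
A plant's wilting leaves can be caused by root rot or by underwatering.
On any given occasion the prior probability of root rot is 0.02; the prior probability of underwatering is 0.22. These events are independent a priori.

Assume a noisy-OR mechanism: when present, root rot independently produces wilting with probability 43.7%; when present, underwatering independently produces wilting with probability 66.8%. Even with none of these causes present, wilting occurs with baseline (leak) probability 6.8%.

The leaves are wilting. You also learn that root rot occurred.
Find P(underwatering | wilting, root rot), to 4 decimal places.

Under noisy-OR, P(wilting | causes) = 1 − (1−0.068)·∏(1−qᵢ) over the active causes.
Numerator (weight on configurations with underwatering): 0.825794*0.22 = 0.181675
Normalizer over all consistent configurations: 0.475284*0.78 + 0.825794*0.22 = 0.552397
P(underwatering | wilting, root rot) = 0.181675/0.552397 ≈ 0.3289

P(underwatering | wilting, root rot) ≈ 0.3289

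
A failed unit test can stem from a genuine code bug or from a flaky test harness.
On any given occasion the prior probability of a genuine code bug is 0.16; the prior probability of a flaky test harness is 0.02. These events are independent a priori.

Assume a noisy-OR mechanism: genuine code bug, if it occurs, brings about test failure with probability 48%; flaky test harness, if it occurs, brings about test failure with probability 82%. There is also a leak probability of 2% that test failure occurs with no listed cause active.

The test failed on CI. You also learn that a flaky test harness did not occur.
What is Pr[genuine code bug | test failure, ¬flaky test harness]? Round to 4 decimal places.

Pr[genuine code bug | test failure, ¬flaky test harness] ≈ 0.8236

Under noisy-OR, P(test failure | causes) = 1 − (1−0.02)·∏(1−qᵢ) over the active causes.
Numerator (weight on configurations with genuine code bug): 0.4904*0.16 = 0.078464
Denominator P(test failure | ¬flaky test harness): 0.02*0.84 + 0.4904*0.16 = 0.095264
Posterior = 0.078464 / 0.095264 ≈ 0.8236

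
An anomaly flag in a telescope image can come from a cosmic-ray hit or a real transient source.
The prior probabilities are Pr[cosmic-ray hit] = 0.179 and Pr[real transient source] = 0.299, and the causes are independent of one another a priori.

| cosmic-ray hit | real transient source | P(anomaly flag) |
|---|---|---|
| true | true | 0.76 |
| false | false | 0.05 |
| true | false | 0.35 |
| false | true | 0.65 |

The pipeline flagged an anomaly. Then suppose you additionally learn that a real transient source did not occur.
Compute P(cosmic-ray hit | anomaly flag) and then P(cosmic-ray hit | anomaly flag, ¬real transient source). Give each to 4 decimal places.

P(cosmic-ray hit | anomaly flag) ≈ 0.3099; P(cosmic-ray hit | anomaly flag, ¬real transient source) ≈ 0.6041

P(anomaly flag) = 0.05*0.821*0.701 + 0.65*0.821*0.299 + 0.35*0.179*0.701 + 0.76*0.179*0.299 = 0.028776 + 0.159561 + 0.043918 + 0.040676 = 0.272931
The cosmic-ray hit-present share is 0.043918 + 0.040676 = 0.084594.
P(cosmic-ray hit | anomaly flag) = 0.084594 / 0.272931 ≈ 0.3099

Now condition on the additional information:
By total probability over both values of cosmic-ray hit:
  P(anomaly flag | ¬real transient source) = 0.05×0.821 + 0.35×0.179
        = 0.041050 + 0.062650 = 0.103700
Keeping only the cosmic-ray hit-present terms gives 0.062650, so
  P(cosmic-ray hit | anomaly flag, ¬real transient source) = 0.062650 / 0.103700 ≈ 0.6041
Ruling out real transient source raises the posterior on cosmic-ray hit — the flip side of explaining away.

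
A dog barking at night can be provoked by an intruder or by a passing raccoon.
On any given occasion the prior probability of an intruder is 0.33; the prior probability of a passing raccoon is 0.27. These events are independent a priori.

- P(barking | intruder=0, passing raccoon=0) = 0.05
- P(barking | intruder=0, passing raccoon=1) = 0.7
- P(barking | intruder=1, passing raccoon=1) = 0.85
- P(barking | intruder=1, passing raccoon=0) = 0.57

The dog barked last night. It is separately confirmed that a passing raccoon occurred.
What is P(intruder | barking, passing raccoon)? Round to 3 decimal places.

P(barking | passing raccoon) = 0.7×0.67 + 0.85×0.33 = 0.469000 + 0.280500 = 0.749500
The intruder-present share is 0.85×0.33 = 0.280500.
So P(intruder | barking, passing raccoon) = 0.280500/0.749500 ≈ 0.374.

P(intruder | barking, passing raccoon) ≈ 0.374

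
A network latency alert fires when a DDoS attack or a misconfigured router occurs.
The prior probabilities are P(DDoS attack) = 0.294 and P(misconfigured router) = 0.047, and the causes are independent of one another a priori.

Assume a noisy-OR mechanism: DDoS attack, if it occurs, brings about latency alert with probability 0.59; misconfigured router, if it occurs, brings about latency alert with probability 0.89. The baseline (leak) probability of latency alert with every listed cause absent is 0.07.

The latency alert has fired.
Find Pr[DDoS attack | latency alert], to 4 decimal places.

Under noisy-OR, P(latency alert | causes) = 1 − (1−0.07)·∏(1−qᵢ) over the active causes.
Enumerate the 4 (DDoS attack, misconfigured router) configurations and weight by the priors:
  P(latency alert) = 0.07·0.706·0.953 + 0.8977·0.706·0.047 + 0.6187·0.294·0.953 + 0.958057·0.294·0.047
        = 0.047097 + 0.029787 + 0.173349 + 0.013238 = 0.263471
The terms with DDoS attack present sum to 0.186587, so
  P(DDoS attack | latency alert) = 0.186587 / 0.263471 ≈ 0.7082

Pr[DDoS attack | latency alert] ≈ 0.7082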